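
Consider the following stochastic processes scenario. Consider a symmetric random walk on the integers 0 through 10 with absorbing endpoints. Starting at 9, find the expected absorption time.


For symmetric RW on 0,...,N with absorbing barriers, E(i) = i*(N-i)
E(9) = 9 * 1 = 9

9


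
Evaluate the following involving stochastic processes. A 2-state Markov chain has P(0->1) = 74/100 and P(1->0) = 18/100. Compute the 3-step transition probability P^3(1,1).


Computing P^3 by matrix multiplication.
P = [[0.2600, 0.7400], [0.1800, 0.8200]]
After raising P to the power 3:
P^3(1,1) = 0.8044

0.8044


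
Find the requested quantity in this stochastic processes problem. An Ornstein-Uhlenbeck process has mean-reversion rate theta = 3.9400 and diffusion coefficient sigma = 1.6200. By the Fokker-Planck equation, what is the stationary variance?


Stationary variance = sigma^2 / (2*theta)
= 1.6200^2 / (2*3.9400)
= 2.6244 / 7.8800
= 0.3330

0.3330


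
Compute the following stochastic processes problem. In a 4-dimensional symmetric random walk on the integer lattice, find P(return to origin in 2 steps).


P(return in 2 steps) = P(reverse first step) = 1/(2d)
= 1/8
= 0.1250

0.1250


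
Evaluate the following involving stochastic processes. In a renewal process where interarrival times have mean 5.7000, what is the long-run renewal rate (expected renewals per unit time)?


Long-run renewal rate = 1/E(X)
= 1/5.7000
= 0.1754

0.1754


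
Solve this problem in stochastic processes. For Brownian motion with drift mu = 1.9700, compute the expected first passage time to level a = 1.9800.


Expected first passage time = a/mu
= 1.9800/1.9700
= 1.0051

1.0051


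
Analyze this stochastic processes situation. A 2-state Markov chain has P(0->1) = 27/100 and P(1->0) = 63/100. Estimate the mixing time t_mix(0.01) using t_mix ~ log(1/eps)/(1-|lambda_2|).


lambda_2 = |1 - p01 - p10| = |1 - 0.2700 - 0.6300| = 0.1000
t_mix ~ log(1/eps)/(1 - |lambda_2|)
= log(100)/(1 - 0.1000) = 4.6052/0.9000
= 5.1169

5.1169


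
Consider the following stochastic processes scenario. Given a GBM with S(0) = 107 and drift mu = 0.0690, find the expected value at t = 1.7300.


E[S(t)] = S(0) * exp(mu * t)
= 107 * exp(0.0690 * 1.7300)
= 107 * 1.1268
= 120.5662

120.5662


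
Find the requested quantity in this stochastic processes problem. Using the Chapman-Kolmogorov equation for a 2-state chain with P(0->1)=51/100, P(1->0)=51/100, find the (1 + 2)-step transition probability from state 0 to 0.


P^3 = P^1 * P^2
Computing via matrix multiplication of the transition matrix.
Entry (0,0) of P^3 = 0.5000

0.5000


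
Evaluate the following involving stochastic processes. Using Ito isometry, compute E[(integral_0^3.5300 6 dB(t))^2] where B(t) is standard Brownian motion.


By Ito isometry: E[(int f dB)^2] = int f^2 dt
= 6^2 * 3.5300
= 36 * 3.5300 = 127.0800

127.0800


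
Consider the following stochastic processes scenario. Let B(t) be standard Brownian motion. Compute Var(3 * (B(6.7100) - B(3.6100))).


Var(alpha*(B(t)-B(s))) = alpha^2 * (t-s)
= 3^2 * (6.7100 - 3.6100)
= 9 * 3.1000
= 27.9000

27.9000


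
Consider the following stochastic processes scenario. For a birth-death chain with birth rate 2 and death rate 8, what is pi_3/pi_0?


For birth-death process, pi_n/pi_0 = (lambda/mu)^n
= (2/8)^3
= 0.0156

0.0156


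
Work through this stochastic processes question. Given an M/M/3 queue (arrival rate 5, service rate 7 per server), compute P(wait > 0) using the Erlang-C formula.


a = lambda/mu = 0.7143
rho = a/c = 0.2381
Erlang-C formula applied:
C(c,a) = 0.0389

0.0389


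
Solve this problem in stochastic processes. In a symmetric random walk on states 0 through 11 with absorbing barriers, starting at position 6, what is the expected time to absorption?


For symmetric RW on 0,...,N with absorbing barriers, E(i) = i*(N-i)
E(6) = 6 * 5 = 30

30


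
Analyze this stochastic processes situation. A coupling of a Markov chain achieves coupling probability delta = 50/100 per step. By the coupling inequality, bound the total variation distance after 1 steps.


TV distance bound <= (1-delta)^n
= (1 - 0.5000)^1
= 0.5000^1
= 0.5000

0.5000


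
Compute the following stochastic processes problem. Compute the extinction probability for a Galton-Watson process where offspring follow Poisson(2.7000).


Since mu = 2.7000 > 1, extinction prob q < 1.
Solve s = exp(mu*(s-1)) iteratively.
q = 0.0844

0.0844


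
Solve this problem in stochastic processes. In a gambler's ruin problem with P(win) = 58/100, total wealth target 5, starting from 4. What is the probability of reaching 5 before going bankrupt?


Gambler's ruin formula:
r = q/p = 0.4200/0.5800 = 0.7241
P(win) = (1 - r^i)/(1 - r^N)
= (1 - 0.7241^4)/(1 - 0.7241^5)
= 0.9053

0.9053


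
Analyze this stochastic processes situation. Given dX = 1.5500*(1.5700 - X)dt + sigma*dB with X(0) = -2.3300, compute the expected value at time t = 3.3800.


E[X(t)] = mu + (X(0) - mu)*exp(-theta*t)
= 1.5700 + (-2.3300 - 1.5700)*exp(-1.5500*3.3800)
= 1.5700 + -3.9000 * 0.0053
= 1.5493

1.5493


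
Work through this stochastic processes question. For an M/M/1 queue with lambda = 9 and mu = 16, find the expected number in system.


rho = 9/16 = 0.5625
L = rho/(1-rho)
= 0.5625/0.4375
= 1.2857

1.2857


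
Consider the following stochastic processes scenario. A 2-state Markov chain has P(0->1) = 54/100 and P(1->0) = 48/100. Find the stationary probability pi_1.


Stationary distribution: pi_0 = p10/(p01+p10), pi_1 = p01/(p01+p10)
p01 = 0.5400, p10 = 0.4800
pi_1 = 0.5294

0.5294


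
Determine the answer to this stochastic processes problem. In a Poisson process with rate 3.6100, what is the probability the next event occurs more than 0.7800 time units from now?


P(X > t) = exp(-lambda * t)
= exp(-3.6100 * 0.7800)
= exp(-2.8158) = 0.0599

0.0599


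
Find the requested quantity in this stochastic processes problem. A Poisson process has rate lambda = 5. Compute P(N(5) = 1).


P(N(t)=k) = (lambda*t)^k * exp(-lambda*t) / k!
lambda*t = 25
= 25^1 * exp(-25) / 1!
= 25 * 1.3888e-11 / 1
= 3.4720e-10

3.4720e-10


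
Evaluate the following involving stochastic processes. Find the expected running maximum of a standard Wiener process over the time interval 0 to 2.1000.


E(max B(s)) = sqrt(2t/pi)
= sqrt(2*2.1000/pi)
= sqrt(1.3369)
= 1.1562

1.1562


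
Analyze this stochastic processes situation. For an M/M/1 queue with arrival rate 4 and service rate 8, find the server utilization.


rho = lambda/mu
= 4/8
= 0.5000

0.5000


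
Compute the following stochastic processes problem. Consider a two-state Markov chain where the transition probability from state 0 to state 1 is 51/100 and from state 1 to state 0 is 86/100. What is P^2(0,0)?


Computing P^2 by matrix multiplication.
P = [[0.4900, 0.5100], [0.8600, 0.1400]]
After raising P to the power 2:
P^2(0,0) = 0.6787

0.6787


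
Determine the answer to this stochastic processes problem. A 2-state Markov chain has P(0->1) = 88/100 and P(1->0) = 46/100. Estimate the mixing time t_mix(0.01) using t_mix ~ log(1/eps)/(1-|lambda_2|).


lambda_2 = |1 - p01 - p10| = |1 - 0.8800 - 0.4600| = 0.3400
t_mix ~ log(1/eps)/(1 - |lambda_2|)
= log(100)/(1 - 0.3400) = 4.6052/0.6600
= 6.9775

6.9775


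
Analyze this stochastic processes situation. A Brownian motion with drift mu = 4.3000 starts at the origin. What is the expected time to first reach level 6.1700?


Expected first passage time = a/mu
= 6.1700/4.3000
= 1.4349

1.4349


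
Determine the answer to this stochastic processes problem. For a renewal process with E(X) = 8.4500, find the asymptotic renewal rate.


Long-run renewal rate = 1/E(X)
= 1/8.4500
= 0.1183

0.1183


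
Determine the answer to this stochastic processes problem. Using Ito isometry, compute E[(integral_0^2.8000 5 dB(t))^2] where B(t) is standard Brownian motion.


By Ito isometry: E[(int f dB)^2] = int f^2 dt
= 5^2 * 2.8000
= 25 * 2.8000 = 70.0000

70.0000


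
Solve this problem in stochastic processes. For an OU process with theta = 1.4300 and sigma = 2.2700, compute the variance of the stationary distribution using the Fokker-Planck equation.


Stationary variance = sigma^2 / (2*theta)
= 2.2700^2 / (2*1.4300)
= 5.1529 / 2.8600
= 1.8017

1.8017


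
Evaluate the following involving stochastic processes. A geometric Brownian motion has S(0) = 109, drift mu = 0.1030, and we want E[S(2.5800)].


E[S(t)] = S(0) * exp(mu * t)
= 109 * exp(0.1030 * 2.5800)
= 109 * 1.3044
= 142.1792

142.1792


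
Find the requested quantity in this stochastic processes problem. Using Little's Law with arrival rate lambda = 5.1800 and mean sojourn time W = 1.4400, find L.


Little's Law: L = lambda * W
= 5.1800 * 1.4400
= 7.4592

7.4592


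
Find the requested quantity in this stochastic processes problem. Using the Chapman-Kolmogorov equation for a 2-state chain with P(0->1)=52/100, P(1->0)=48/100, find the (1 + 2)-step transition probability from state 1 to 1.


P^3 = P^1 * P^2
Computing via matrix multiplication of the transition matrix.
Entry (1,1) of P^3 = 0.5200

0.5200


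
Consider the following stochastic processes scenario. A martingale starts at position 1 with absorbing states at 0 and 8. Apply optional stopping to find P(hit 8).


By optional stopping theorem: E(M at tau) = M(0) = 1
P(hit 8)*8 + P(hit 0)*0 = 1
P(hit 8) = (1 - 0)/(8 - 0) = 1/8 = 0.1250

0.1250


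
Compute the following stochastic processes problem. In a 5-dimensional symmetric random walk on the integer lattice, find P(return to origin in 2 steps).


P(return in 2 steps) = P(reverse first step) = 1/(2d)
= 1/10
= 0.1000

0.1000


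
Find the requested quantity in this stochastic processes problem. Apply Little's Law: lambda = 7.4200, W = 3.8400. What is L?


Little's Law: L = lambda * W
= 7.4200 * 3.8400
= 28.4928

28.4928


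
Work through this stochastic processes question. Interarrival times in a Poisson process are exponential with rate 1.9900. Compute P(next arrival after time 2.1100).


P(X > t) = exp(-lambda * t)
= exp(-1.9900 * 2.1100)
= exp(-4.1989) = 0.0150

0.0150


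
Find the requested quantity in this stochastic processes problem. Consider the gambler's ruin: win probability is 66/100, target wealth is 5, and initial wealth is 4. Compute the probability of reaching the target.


Gambler's ruin formula:
r = q/p = 0.3400/0.6600 = 0.5152
P(win) = (1 - r^i)/(1 - r^N)
= (1 - 0.5152^4)/(1 - 0.5152^5)
= 0.9646

0.9646


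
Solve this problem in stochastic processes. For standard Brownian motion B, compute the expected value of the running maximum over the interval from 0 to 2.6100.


E(max B(s)) = sqrt(2t/pi)
= sqrt(2*2.6100/pi)
= sqrt(1.6616)
= 1.2890

1.2890


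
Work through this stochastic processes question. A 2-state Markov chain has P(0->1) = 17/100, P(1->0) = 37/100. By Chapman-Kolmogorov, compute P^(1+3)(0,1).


P^4 = P^1 * P^3
Computing via matrix multiplication of the transition matrix.
Entry (0,1) of P^4 = 0.3007

0.3007


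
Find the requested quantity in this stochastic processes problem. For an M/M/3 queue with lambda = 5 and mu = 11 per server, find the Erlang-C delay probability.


a = lambda/mu = 0.4545
rho = a/c = 0.1515
Erlang-C formula applied:
C(c,a) = 0.0117

0.0117


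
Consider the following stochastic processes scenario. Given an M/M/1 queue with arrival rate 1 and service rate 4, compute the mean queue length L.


rho = 1/4 = 0.2500
L = rho/(1-rho)
= 0.2500/0.7500
= 0.3333

0.3333


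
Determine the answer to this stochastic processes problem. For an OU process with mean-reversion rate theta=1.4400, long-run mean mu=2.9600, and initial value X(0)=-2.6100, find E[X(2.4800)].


E[X(t)] = mu + (X(0) - mu)*exp(-theta*t)
= 2.9600 + (-2.6100 - 2.9600)*exp(-1.4400*2.4800)
= 2.9600 + -5.5700 * 0.0281
= 2.8034

2.8034


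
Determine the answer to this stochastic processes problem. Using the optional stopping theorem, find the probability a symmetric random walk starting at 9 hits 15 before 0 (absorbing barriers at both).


By optional stopping theorem: E(M at tau) = M(0) = 9
P(hit 15)*15 + P(hit 0)*0 = 9
P(hit 15) = (9 - 0)/(15 - 0) = 3/5 = 0.6000

0.6000


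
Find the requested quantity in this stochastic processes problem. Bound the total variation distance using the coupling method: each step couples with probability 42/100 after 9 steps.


TV distance bound <= (1-delta)^n
= (1 - 0.4200)^9
= 0.5800^9
= 0.0074

0.0074


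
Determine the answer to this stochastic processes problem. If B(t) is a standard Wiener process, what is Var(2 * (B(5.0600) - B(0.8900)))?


Var(alpha*(B(t)-B(s))) = alpha^2 * (t-s)
= 2^2 * (5.0600 - 0.8900)
= 4 * 4.1700
= 16.6800

16.6800


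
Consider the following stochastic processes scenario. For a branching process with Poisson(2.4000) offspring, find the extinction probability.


Since mu = 2.4000 > 1, extinction prob q < 1.
Solve s = exp(mu*(s-1)) iteratively.
q = 0.1214

0.1214


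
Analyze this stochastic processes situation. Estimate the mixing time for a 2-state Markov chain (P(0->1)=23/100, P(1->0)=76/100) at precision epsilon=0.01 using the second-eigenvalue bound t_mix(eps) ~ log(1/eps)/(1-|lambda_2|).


lambda_2 = |1 - p01 - p10| = |1 - 0.2300 - 0.7600| = 0.0100
t_mix ~ log(1/eps)/(1 - |lambda_2|)
= log(100)/(1 - 0.0100) = 4.6052/0.9900
= 4.6517

4.6517


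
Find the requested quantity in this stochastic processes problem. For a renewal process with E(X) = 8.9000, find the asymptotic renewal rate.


Long-run renewal rate = 1/E(X)
= 1/8.9000
= 0.1124

0.1124


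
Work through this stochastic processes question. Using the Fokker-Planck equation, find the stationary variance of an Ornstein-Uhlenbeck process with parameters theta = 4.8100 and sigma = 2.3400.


Stationary variance = sigma^2 / (2*theta)
= 2.3400^2 / (2*4.8100)
= 5.4756 / 9.6200
= 0.5692

0.5692


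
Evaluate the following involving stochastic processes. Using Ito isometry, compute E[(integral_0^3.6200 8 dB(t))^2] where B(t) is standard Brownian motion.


By Ito isometry: E[(int f dB)^2] = int f^2 dt
= 8^2 * 3.6200
= 64 * 3.6200 = 231.6800

231.6800


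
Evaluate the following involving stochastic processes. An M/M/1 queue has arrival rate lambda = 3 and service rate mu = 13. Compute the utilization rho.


rho = lambda/mu
= 3/13
= 0.2308

0.2308


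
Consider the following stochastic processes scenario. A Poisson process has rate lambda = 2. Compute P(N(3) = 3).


P(N(t)=k) = (lambda*t)^k * exp(-lambda*t) / k!
lambda*t = 6
= 6^3 * exp(-6) / 3!
= 216 * 0.0025 / 6
= 0.0892

0.0892


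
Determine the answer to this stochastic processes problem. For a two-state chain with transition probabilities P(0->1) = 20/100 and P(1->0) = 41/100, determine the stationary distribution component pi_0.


Stationary distribution: pi_0 = p10/(p01+p10), pi_1 = p01/(p01+p10)
p01 = 0.2000, p10 = 0.4100
pi_0 = 0.6721

0.6721


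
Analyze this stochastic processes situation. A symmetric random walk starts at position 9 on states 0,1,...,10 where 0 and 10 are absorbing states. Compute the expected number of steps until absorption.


For symmetric RW on 0,...,N with absorbing barriers, E(i) = i*(N-i)
E(9) = 9 * 1 = 9

9


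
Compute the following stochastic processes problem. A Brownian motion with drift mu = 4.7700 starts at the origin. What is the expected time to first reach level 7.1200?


Expected first passage time = a/mu
= 7.1200/4.7700
= 1.4927

1.4927


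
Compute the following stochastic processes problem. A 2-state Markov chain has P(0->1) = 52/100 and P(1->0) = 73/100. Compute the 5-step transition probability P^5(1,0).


Computing P^5 by matrix multiplication.
P = [[0.4800, 0.5200], [0.7300, 0.2700]]
After raising P to the power 5:
P^5(1,0) = 0.5846

0.5846


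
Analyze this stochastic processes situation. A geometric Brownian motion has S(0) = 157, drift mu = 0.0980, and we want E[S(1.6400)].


E[S(t)] = S(0) * exp(mu * t)
= 157 * exp(0.0980 * 1.6400)
= 157 * 1.1744
= 184.3739

184.3739


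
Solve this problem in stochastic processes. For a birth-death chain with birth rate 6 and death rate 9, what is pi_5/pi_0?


For birth-death process, pi_n/pi_0 = (lambda/mu)^n
= (6/9)^5
= 0.1317

0.1317


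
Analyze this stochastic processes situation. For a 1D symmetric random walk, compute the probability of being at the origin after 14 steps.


P(S(14) = 0) = C(14,7) / 4^7
= 3432 / 16384
= 0.2095

0.2095


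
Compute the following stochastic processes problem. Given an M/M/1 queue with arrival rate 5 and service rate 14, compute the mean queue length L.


rho = 5/14 = 0.3571
L = rho/(1-rho)
= 0.3571/0.6429
= 0.5556

0.5556


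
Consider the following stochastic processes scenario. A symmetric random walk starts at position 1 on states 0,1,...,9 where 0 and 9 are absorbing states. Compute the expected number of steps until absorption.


For symmetric RW on 0,...,N with absorbing barriers, E(i) = i*(N-i)
E(1) = 1 * 8 = 8

8


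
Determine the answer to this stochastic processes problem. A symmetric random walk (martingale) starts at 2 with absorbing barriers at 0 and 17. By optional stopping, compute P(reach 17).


By optional stopping theorem: E(M at tau) = M(0) = 2
P(hit 17)*17 + P(hit 0)*0 = 2
P(hit 17) = (2 - 0)/(17 - 0) = 2/17 = 0.1176

0.1176


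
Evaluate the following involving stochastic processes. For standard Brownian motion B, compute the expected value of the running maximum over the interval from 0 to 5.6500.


E(max B(s)) = sqrt(2t/pi)
= sqrt(2*5.6500/pi)
= sqrt(3.5969)
= 1.8965

1.8965


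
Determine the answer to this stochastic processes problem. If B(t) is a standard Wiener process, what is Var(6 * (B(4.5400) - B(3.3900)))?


Var(alpha*(B(t)-B(s))) = alpha^2 * (t-s)
= 6^2 * (4.5400 - 3.3900)
= 36 * 1.1500
= 41.4000

41.4000


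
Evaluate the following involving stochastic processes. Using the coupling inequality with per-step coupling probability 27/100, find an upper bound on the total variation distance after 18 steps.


TV distance bound <= (1-delta)^n
= (1 - 0.2700)^18
= 0.7300^18
= 0.0035

0.0035


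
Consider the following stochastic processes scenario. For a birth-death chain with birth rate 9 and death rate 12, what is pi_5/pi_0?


For birth-death process, pi_n/pi_0 = (lambda/mu)^n
= (9/12)^5
= 0.2373

0.2373


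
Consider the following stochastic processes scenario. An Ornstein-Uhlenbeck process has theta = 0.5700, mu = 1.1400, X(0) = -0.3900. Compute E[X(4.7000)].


E[X(t)] = mu + (X(0) - mu)*exp(-theta*t)
= 1.1400 + (-0.3900 - 1.1400)*exp(-0.5700*4.7000)
= 1.1400 + -1.5300 * 0.0686
= 1.0350

1.0350


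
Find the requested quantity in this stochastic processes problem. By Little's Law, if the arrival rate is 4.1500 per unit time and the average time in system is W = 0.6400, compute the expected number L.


Little's Law: L = lambda * W
= 4.1500 * 0.6400
= 2.6560

2.6560


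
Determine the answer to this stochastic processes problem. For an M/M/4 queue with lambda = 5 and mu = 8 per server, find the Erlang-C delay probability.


a = lambda/mu = 0.6250
rho = a/c = 0.1562
Erlang-C formula applied:
C(c,a) = 0.0040

0.0040


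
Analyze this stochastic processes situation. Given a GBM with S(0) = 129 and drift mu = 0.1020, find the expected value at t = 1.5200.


E[S(t)] = S(0) * exp(mu * t)
= 129 * exp(0.1020 * 1.5200)
= 129 * 1.1677
= 150.6339

150.6339


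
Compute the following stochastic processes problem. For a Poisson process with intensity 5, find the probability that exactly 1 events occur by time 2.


P(N(t)=k) = (lambda*t)^k * exp(-lambda*t) / k!
lambda*t = 10
= 10^1 * exp(-10) / 1!
= 10 * 4.5400e-05 / 1
= 4.5400e-04

4.5400e-04


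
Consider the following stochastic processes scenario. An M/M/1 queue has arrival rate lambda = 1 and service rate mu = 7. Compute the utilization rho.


rho = lambda/mu
= 1/7
= 0.1429

0.1429


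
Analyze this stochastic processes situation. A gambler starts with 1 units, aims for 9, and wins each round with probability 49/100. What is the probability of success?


Gambler's ruin formula:
r = q/p = 0.5100/0.4900 = 1.0408
P(win) = (1 - r^i)/(1 - r^N)
= (1 - 1.0408^1)/(1 - 1.0408^9)
= 0.0942

0.0942


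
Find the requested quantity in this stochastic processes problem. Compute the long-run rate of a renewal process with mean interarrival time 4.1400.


Long-run renewal rate = 1/E(X)
= 1/4.1400
= 0.2415

0.2415


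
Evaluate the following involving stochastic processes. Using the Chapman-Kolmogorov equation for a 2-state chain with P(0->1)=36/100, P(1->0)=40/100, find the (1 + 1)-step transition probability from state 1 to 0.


P^2 = P^1 * P^1
Computing via matrix multiplication of the transition matrix.
Entry (1,0) of P^2 = 0.4960

0.4960


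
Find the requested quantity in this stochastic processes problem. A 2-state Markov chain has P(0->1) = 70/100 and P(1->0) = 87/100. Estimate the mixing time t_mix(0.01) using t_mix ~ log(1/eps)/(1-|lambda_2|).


lambda_2 = |1 - p01 - p10| = |1 - 0.7000 - 0.8700| = 0.5700
t_mix ~ log(1/eps)/(1 - |lambda_2|)
= log(100)/(1 - 0.5700) = 4.6052/0.4300
= 10.7097

10.7097


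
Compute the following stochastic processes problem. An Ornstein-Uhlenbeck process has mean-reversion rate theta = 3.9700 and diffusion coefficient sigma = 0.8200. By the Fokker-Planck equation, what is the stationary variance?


Stationary variance = sigma^2 / (2*theta)
= 0.8200^2 / (2*3.9700)
= 0.6724 / 7.9400
= 0.0847

0.0847


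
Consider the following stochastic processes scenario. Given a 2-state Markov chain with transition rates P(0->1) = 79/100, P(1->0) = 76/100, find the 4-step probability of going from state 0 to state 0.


Computing P^4 by matrix multiplication.
P = [[0.2100, 0.7900], [0.7600, 0.2400]]
After raising P to the power 4:
P^4(0,0) = 0.5370

0.5370


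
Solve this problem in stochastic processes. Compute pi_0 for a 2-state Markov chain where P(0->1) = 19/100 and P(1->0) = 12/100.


Stationary distribution: pi_0 = p10/(p01+p10), pi_1 = p01/(p01+p10)
p01 = 0.1900, p10 = 0.1200
pi_0 = 0.3871

0.3871


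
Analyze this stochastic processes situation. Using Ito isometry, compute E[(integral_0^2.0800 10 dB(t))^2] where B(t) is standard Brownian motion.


By Ito isometry: E[(int f dB)^2] = int f^2 dt
= 10^2 * 2.0800
= 100 * 2.0800 = 208.0000

208.0000


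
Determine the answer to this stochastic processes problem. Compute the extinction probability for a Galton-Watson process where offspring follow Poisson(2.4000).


Since mu = 2.4000 > 1, extinction prob q < 1.
Solve s = exp(mu*(s-1)) iteratively.
q = 0.1214

0.1214


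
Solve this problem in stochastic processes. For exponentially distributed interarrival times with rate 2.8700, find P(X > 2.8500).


P(X > t) = exp(-lambda * t)
= exp(-2.8700 * 2.8500)
= exp(-8.1795) = 2.8034e-04

2.8034e-04


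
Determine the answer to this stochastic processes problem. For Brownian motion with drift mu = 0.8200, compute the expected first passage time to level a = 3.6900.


Expected first passage time = a/mu
= 3.6900/0.8200
= 4.5000

4.5000


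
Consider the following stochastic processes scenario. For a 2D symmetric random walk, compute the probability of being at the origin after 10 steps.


P = C(10,5)^2 / 4^10
= 252^2 / 1048576
= 63504 / 1048576
= 0.0606

0.0606


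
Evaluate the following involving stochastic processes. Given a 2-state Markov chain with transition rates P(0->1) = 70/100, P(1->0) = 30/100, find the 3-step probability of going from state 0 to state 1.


Computing P^3 by matrix multiplication.
P = [[0.3000, 0.7000], [0.3000, 0.7000]]
After raising P to the power 3:
P^3(0,1) = 0.7000

0.7000


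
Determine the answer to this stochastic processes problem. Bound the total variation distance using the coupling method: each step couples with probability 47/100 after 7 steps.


TV distance bound <= (1-delta)^n
= (1 - 0.4700)^7
= 0.5300^7
= 0.0117

0.0117


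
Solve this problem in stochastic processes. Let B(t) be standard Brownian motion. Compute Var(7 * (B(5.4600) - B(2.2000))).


Var(alpha*(B(t)-B(s))) = alpha^2 * (t-s)
= 7^2 * (5.4600 - 2.2000)
= 49 * 3.2600
= 159.7400

159.7400


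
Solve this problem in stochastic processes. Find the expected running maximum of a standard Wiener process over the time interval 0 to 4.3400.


E(max B(s)) = sqrt(2t/pi)
= sqrt(2*4.3400/pi)
= sqrt(2.7629)
= 1.6622

1.6622


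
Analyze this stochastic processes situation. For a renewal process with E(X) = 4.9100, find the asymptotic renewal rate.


Long-run renewal rate = 1/E(X)
= 1/4.9100
= 0.2037

0.2037


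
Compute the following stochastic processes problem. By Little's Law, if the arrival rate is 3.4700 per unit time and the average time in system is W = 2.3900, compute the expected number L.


Little's Law: L = lambda * W
= 3.4700 * 2.3900
= 8.2933

8.2933


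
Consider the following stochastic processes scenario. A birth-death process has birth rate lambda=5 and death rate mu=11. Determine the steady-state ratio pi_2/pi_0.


For birth-death process, pi_n/pi_0 = (lambda/mu)^n
= (5/11)^2
= 0.2066

0.2066


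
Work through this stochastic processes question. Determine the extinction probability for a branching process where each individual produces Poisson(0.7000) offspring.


Since mu = 0.7000 <= 1, extinction probability = 1.

1.0000


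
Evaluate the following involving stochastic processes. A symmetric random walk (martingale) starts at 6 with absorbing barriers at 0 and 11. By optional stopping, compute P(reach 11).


By optional stopping theorem: E(M at tau) = M(0) = 6
P(hit 11)*11 + P(hit 0)*0 = 6
P(hit 11) = (6 - 0)/(11 - 0) = 6/11 = 0.5455

0.5455


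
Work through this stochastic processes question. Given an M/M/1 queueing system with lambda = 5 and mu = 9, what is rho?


rho = lambda/mu
= 5/9
= 0.5556

0.5556


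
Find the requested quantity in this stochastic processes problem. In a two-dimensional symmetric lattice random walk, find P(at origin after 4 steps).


P = C(4,2)^2 / 4^4
= 6^2 / 256
= 36 / 256
= 0.1406

0.1406


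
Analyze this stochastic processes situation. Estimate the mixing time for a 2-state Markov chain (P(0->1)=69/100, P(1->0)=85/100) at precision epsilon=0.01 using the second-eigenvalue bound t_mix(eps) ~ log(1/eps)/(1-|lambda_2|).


lambda_2 = |1 - p01 - p10| = |1 - 0.6900 - 0.8500| = 0.5400
t_mix ~ log(1/eps)/(1 - |lambda_2|)
= log(100)/(1 - 0.5400) = 4.6052/0.4600
= 10.0112

10.0112


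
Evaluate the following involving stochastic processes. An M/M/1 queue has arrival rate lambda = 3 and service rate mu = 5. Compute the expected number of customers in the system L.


rho = 3/5 = 0.6000
L = rho/(1-rho)
= 0.6000/0.4000
= 1.5000

1.5000


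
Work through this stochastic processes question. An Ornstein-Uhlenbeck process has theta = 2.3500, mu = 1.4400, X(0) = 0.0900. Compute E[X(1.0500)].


E[X(t)] = mu + (X(0) - mu)*exp(-theta*t)
= 1.4400 + (0.0900 - 1.4400)*exp(-2.3500*1.0500)
= 1.4400 + -1.3500 * 0.0848
= 1.3255

1.3255


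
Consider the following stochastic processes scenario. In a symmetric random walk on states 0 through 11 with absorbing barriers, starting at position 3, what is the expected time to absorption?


For symmetric RW on 0,...,N with absorbing barriers, E(i) = i*(N-i)
E(3) = 3 * 8 = 24

24


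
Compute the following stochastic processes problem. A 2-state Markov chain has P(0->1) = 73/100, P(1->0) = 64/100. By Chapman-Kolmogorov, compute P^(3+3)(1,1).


P^6 = P^3 * P^3
Computing via matrix multiplication of the transition matrix.
Entry (1,1) of P^6 = 0.5340

0.5340


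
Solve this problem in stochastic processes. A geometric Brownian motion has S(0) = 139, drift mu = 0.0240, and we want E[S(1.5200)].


E[S(t)] = S(0) * exp(mu * t)
= 139 * exp(0.0240 * 1.5200)
= 139 * 1.0372
= 144.1643

144.1643


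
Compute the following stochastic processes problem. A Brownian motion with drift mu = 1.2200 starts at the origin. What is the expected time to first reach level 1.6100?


Expected first passage time = a/mu
= 1.6100/1.2200
= 1.3197

1.3197


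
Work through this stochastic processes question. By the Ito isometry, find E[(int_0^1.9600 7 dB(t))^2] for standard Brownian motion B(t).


By Ito isometry: E[(int f dB)^2] = int f^2 dt
= 7^2 * 1.9600
= 49 * 1.9600 = 96.0400

96.0400


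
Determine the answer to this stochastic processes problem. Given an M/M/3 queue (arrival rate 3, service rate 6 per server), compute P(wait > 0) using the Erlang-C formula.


a = lambda/mu = 0.5000
rho = a/c = 0.1667
Erlang-C formula applied:
C(c,a) = 0.0152

0.0152


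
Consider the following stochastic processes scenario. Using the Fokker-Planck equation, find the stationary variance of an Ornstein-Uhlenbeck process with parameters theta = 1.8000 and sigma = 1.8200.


Stationary variance = sigma^2 / (2*theta)
= 1.8200^2 / (2*1.8000)
= 3.3124 / 3.6000
= 0.9201

0.9201


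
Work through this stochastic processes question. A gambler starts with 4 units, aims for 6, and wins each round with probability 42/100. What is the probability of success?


Gambler's ruin formula:
r = q/p = 0.5800/0.4200 = 1.3810
P(win) = (1 - r^i)/(1 - r^N)
= (1 - 1.3810^4)/(1 - 1.3810^6)
= 0.4442

0.4442


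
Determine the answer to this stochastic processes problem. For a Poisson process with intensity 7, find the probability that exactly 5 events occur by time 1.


P(N(t)=k) = (lambda*t)^k * exp(-lambda*t) / k!
lambda*t = 7
= 7^5 * exp(-7) / 5!
= 16807 * 9.1188e-04 / 120
= 0.1277

0.1277


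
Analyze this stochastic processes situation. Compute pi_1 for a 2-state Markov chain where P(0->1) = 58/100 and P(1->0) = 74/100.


Stationary distribution: pi_0 = p10/(p01+p10), pi_1 = p01/(p01+p10)
p01 = 0.5800, p10 = 0.7400
pi_1 = 0.4394

0.4394


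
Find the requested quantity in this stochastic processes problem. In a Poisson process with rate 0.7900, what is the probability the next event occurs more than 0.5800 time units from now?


P(X > t) = exp(-lambda * t)
= exp(-0.7900 * 0.5800)
= exp(-0.4582) = 0.6324

0.6324


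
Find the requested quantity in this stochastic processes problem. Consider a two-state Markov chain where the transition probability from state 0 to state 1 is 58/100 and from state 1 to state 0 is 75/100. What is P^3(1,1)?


Computing P^3 by matrix multiplication.
P = [[0.4200, 0.5800], [0.7500, 0.2500]]
After raising P to the power 3:
P^3(1,1) = 0.4158

0.4158


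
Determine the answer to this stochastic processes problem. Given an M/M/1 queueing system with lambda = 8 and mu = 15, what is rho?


rho = lambda/mu
= 8/15
= 0.5333

0.5333


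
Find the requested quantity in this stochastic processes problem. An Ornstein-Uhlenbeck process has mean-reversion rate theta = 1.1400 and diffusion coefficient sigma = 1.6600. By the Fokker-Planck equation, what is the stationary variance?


Stationary variance = sigma^2 / (2*theta)
= 1.6600^2 / (2*1.1400)
= 2.7556 / 2.2800
= 1.2086

1.2086


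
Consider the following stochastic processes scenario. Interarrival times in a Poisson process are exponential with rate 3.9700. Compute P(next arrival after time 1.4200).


P(X > t) = exp(-lambda * t)
= exp(-3.9700 * 1.4200)
= exp(-5.6374) = 0.0036

0.0036


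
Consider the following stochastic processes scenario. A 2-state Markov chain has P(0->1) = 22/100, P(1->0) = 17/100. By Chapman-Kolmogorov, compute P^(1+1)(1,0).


P^2 = P^1 * P^1
Computing via matrix multiplication of the transition matrix.
Entry (1,0) of P^2 = 0.2737

0.2737


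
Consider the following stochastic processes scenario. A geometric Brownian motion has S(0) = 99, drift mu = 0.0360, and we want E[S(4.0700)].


E[S(t)] = S(0) * exp(mu * t)
= 99 * exp(0.0360 * 4.0700)
= 99 * 1.1578
= 114.6220

114.6220


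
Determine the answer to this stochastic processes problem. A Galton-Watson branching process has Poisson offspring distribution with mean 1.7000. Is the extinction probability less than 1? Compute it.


Since mu = 1.7000 > 1, extinction prob q < 1.
Solve s = exp(mu*(s-1)) iteratively.
q = 0.3088

0.3088


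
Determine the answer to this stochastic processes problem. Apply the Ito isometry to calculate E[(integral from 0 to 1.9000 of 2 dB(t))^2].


By Ito isometry: E[(int f dB)^2] = int f^2 dt
= 2^2 * 1.9000
= 4 * 1.9000 = 7.6000

7.6000


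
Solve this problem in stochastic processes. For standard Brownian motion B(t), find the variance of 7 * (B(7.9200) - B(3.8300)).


Var(alpha*(B(t)-B(s))) = alpha^2 * (t-s)
= 7^2 * (7.9200 - 3.8300)
= 49 * 4.0900
= 200.4100

200.4100


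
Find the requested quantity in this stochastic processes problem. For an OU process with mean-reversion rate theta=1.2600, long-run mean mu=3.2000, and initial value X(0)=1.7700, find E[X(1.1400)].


E[X(t)] = mu + (X(0) - mu)*exp(-theta*t)
= 3.2000 + (1.7700 - 3.2000)*exp(-1.2600*1.1400)
= 3.2000 + -1.4300 * 0.2378
= 2.8600

2.8600


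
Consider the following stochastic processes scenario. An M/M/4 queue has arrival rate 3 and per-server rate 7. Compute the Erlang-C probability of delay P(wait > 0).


a = lambda/mu = 0.4286
rho = a/c = 0.1071
Erlang-C formula applied:
C(c,a) = 0.0010

0.0010


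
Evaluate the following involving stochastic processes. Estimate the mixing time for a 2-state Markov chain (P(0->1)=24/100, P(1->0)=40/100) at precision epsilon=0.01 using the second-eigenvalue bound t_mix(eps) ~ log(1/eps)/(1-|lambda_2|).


lambda_2 = |1 - p01 - p10| = |1 - 0.2400 - 0.4000| = 0.3600
t_mix ~ log(1/eps)/(1 - |lambda_2|)
= log(100)/(1 - 0.3600) = 4.6052/0.6400
= 7.1956

7.1956


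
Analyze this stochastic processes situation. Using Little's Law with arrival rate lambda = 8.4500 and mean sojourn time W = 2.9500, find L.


Little's Law: L = lambda * W
= 8.4500 * 2.9500
= 24.9275

24.9275


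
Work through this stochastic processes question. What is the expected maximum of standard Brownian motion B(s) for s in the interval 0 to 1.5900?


E(max B(s)) = sqrt(2t/pi)
= sqrt(2*1.5900/pi)
= sqrt(1.0122)
= 1.0061

1.0061


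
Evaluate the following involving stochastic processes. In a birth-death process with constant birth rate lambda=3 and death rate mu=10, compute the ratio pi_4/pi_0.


For birth-death process, pi_n/pi_0 = (lambda/mu)^n
= (3/10)^4
= 0.0081

0.0081


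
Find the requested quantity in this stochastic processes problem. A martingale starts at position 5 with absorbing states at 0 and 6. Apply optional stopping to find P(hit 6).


By optional stopping theorem: E(M at tau) = M(0) = 5
P(hit 6)*6 + P(hit 0)*0 = 5
P(hit 6) = (5 - 0)/(6 - 0) = 5/6 = 0.8333

0.8333


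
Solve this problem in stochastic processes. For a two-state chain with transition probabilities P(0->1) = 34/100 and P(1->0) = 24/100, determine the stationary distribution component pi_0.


Stationary distribution: pi_0 = p10/(p01+p10), pi_1 = p01/(p01+p10)
p01 = 0.3400, p10 = 0.2400
pi_0 = 0.4138

0.4138


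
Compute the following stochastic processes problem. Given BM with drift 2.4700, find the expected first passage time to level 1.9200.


Expected first passage time = a/mu
= 1.9200/2.4700
= 0.7773

0.7773


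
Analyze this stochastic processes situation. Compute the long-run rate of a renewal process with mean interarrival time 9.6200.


Long-run renewal rate = 1/E(X)
= 1/9.6200
= 0.1040

0.1040


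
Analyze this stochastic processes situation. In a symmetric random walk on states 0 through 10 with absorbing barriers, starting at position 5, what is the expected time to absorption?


For symmetric RW on 0,...,N with absorbing barriers, E(i) = i*(N-i)
E(5) = 5 * 5 = 25

25


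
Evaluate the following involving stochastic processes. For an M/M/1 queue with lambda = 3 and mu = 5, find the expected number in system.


rho = 3/5 = 0.6000
L = rho/(1-rho)
= 0.6000/0.4000
= 1.5000

1.5000


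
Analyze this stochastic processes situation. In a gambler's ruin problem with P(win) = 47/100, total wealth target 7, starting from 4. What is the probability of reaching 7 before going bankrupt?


Gambler's ruin formula:
r = q/p = 0.5300/0.4700 = 1.1277
P(win) = (1 - r^i)/(1 - r^N)
= (1 - 1.1277^4)/(1 - 1.1277^7)
= 0.4679

0.4679


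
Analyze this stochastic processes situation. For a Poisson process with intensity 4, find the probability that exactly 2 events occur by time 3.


P(N(t)=k) = (lambda*t)^k * exp(-lambda*t) / k!
lambda*t = 12
= 12^2 * exp(-12) / 2!
= 144 * 6.1442e-06 / 2
= 4.4238e-04

4.4238e-04


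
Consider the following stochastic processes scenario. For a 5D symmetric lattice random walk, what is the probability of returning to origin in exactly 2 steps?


P(return in 2 steps) = P(reverse first step) = 1/(2d)
= 1/10
= 0.1000

0.1000


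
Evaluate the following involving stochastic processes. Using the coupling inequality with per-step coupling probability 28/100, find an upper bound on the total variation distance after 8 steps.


TV distance bound <= (1-delta)^n
= (1 - 0.2800)^8
= 0.7200^8
= 0.0722

0.0722


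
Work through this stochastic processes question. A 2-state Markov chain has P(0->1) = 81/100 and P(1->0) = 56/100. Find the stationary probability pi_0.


Stationary distribution: pi_0 = p10/(p01+p10), pi_1 = p01/(p01+p10)
p01 = 0.8100, p10 = 0.5600
pi_0 = 0.4088

0.4088


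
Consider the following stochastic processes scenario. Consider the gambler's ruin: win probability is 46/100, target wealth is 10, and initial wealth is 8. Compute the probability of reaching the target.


Gambler's ruin formula:
r = q/p = 0.5400/0.4600 = 1.1739
P(win) = (1 - r^i)/(1 - r^N)
= (1 - 1.1739^8)/(1 - 1.1739^10)
= 0.6565

0.6565


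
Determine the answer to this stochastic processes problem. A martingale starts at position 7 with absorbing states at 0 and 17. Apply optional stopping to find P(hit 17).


By optional stopping theorem: E(M at tau) = M(0) = 7
P(hit 17)*17 + P(hit 0)*0 = 7
P(hit 17) = (7 - 0)/(17 - 0) = 7/17 = 0.4118

0.4118


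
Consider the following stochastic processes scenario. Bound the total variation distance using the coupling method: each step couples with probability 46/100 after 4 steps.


TV distance bound <= (1-delta)^n
= (1 - 0.4600)^4
= 0.5400^4
= 0.0850

0.0850


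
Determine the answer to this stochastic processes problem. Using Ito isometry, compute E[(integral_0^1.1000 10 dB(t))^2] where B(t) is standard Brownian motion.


By Ito isometry: E[(int f dB)^2] = int f^2 dt
= 10^2 * 1.1000
= 100 * 1.1000 = 110.0000

110.0000


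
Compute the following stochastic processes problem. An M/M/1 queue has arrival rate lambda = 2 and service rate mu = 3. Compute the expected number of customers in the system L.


rho = 2/3 = 0.6667
L = rho/(1-rho)
= 0.6667/0.3333
= 2.0000

2.0000


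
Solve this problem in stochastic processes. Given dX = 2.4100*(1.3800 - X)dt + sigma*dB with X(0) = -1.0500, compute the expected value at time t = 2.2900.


E[X(t)] = mu + (X(0) - mu)*exp(-theta*t)
= 1.3800 + (-1.0500 - 1.3800)*exp(-2.4100*2.2900)
= 1.3800 + -2.4300 * 0.0040
= 1.3703

1.3703


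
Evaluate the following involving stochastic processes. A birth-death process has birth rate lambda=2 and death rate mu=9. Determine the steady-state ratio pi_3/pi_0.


For birth-death process, pi_n/pi_0 = (lambda/mu)^n
= (2/9)^3
= 0.0110

0.0110


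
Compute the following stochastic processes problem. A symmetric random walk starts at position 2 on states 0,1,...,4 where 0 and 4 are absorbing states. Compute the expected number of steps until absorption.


For symmetric RW on 0,...,N with absorbing barriers, E(i) = i*(N-i)
E(2) = 2 * 2 = 4

4
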